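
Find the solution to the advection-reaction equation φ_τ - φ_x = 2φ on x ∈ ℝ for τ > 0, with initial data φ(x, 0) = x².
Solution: Substitute φ = exp(2τ)u.
Then φ_τ = exp(2τ)(u_τ + 2u), φ_x = exp(2τ)u_x; substituting and dividing by exp(2τ), the lower-order terms cancel: u_τ - u_x = 0 (standard advection equation).
Data for u: u(x,0) = φ(x,0) = x².
By characteristics (dx/dτ = -1), u(x,τ) = f(x + τ) with f = u(·, 0).
So u(x,τ) = x² + 2xτ + τ², and φ(x,τ) = exp(2τ)u(x,τ).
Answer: φ(x, τ) = x²exp(2τ) + 2xτexp(2τ) + τ²exp(2τ)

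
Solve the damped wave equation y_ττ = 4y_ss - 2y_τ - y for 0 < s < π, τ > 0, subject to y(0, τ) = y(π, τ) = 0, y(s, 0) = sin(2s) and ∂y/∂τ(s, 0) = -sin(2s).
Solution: Substitute y = exp(-τ)u.
Then y_τ = exp(-τ)(u_τ - u), y_ττ = exp(-τ)(u_ττ - 2u_τ + u), y_ss = exp(-τ)u_ss; substituting and dividing by exp(-τ), the lower-order terms cancel: u_ττ = 4u_ss (standard wave equation).
Data for u: u(s,0) = y(s,0) = sin(2s); u_τ(s,0) = y_τ(s,0) + y(s,0) = 0. The boundary conditions carry over: u(0,τ) = u(π,τ) = 0.
Separating variables: u = Σ [A_n cos(ω_n τ) + B_n sin(ω_n τ)] sin(ns), ω_n = 2n. From ICs: A_2=1.
So u(s,τ) = sin(2s)cos(4τ), and y(s,τ) = exp(-τ)u(s,τ).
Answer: y(s, τ) = exp(-τ)sin(2s)cos(4τ)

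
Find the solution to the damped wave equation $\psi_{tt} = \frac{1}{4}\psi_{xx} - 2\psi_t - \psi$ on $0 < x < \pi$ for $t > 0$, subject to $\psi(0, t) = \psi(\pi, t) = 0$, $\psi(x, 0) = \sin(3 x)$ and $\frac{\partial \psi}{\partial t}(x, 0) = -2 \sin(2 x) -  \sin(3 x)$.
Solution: Substitute $\psi = e^{-t}u$, i.e. $u = e^{t}\psi$.
By the product rule, $\psi_t = e^{-t}(u_t - u)$, $\psi_{tt} = e^{-t}(u_{tt} - 2u_t + u)$, $\psi_{xx} = e^{-t}u_{xx}$.
Substituting into the PDE and dividing by $e^{-t}$: $u_{tt} - 2u_t + u = \frac{1}{4}u_{xx} - 2(u_t - u) - u$.
The lower-order terms cancel, leaving the standard wave equation $u_{tt} = \frac{1}{4}u_{xx}$.
Initial data for $u$: $u(x,0) = \psi(x,0) = \sin(3 x)$; $u_t(x,0) = \psi_t(x,0) + \psi(x,0) = -2 \sin(2 x)$. The boundary conditions carry over: $u(0,t) = u(\pi,t) = 0$.
Solve for $u$:
  Using separation of variables $u = X(x)T(t)$:
  Eigenfunctions: $\sin(nx)$, $n = 1, 2, 3, \ldots$
  General solution: $u(x, t) = \sum [A_n \cos(n t/2) + B_n \sin(n t/2)] \sin(nx)$
  From $u(x,0) = \sin(3 x)$: $A_3=1$. From $u_t(x,0) = -2 \sin(2 x)$, using $u_t(x,0) = \sum \omega_n B_n \sin(nx)$ with $\omega_n = n/2$: $B_2 = (-2)/1 = -2$.
Hence $u(x,t) = -2 \sin(t) \sin(2 x) + \sin(3 x) \cos(3 t/2)$.
Transform back: $\psi(x,t) = e^{-t}u(x,t)$.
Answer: $\psi(x, t) = -2 e^{-t} \sin(t) \sin(2 x) + e^{-t} \sin(3 x) \cos(3 t/2)$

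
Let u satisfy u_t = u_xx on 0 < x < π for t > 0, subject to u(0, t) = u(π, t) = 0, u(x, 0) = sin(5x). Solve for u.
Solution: Using separation of variables u = X(x)T(t):
Eigenfunctions: sin(nx), n = 1, 2, 3, ...
General solution: u(x, t) = Σ c_n sin(nx) exp(-n² t)
Matching u(x,0) = sin(5x) term by term: c_5=1.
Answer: u(x, t) = exp(-25t)sin(5x)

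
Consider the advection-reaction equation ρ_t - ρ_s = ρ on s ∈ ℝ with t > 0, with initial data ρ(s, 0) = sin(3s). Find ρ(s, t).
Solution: Substitute ρ = exp(t)u, i.e. u = exp(-t)ρ.
By the product rule, ρ_t = exp(t)(u_t + u), ρ_s = exp(t)u_s.
Substituting into the PDE and dividing by exp(t): u_t + u - u_s = u.
The lower-order terms cancel, leaving the standard advection equation u_t - u_s = 0.
Initial data for u: u(s,0) = ρ(s,0) = sin(3s).
Solve for u:
  By method of characteristics (waves move left with speed 1):
  Along characteristics s + t = const, u is constant, so u(s,t) = f(s + t) with f = u(·, 0).
Hence u(s,t) = sin(3s + 3t).
Transform back: ρ(s,t) = exp(t)u(s,t).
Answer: ρ(s, t) = exp(t)sin(3s + 3t)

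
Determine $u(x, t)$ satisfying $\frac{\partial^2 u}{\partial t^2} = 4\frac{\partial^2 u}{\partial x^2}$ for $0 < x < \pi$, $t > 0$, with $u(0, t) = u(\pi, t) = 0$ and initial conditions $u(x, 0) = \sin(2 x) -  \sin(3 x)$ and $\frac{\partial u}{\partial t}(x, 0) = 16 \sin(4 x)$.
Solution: Using separation of variables $u = X(x)T(t)$:
Eigenfunctions: $\sin(nx)$, $n = 1, 2, 3, \ldots$
General solution: $u(x, t) = \sum [A_n \cos(2n t) + B_n \sin(2n t)] \sin(nx)$
From $u(x,0) = \sin(2 x) - \sin(3 x)$: $A_2=1, A_3=-1$. From $u_t(x,0) = 16 \sin(4 x)$, using $u_t(x,0) = \sum \omega_n B_n \sin(nx)$ with $\omega_n = 2n$: $B_4 = 16/8 = 2$.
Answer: $u(x, t) = 2 \sin(8 t) \sin(4 x) + \sin(2 x) \cos(4 t) -  \sin(3 x) \cos(6 t)$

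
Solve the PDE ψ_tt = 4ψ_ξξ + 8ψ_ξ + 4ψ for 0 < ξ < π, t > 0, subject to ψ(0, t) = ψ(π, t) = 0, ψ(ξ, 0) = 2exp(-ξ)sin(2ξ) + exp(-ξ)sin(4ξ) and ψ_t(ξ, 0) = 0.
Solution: Substitute ψ = exp(-ξ)u, i.e. u = exp(ξ)ψ.
By the product rule, ψ_ξ = exp(-ξ)(u_ξ - u), ψ_ξξ = exp(-ξ)(u_ξξ - 2u_ξ + u), ψ_tt = exp(-ξ)u_tt.
Substituting into the PDE and dividing by exp(-ξ): u_tt = 4(u_ξξ - 2u_ξ + u) + 8(u_ξ - u) + 4u.
The lower-order terms cancel, leaving the standard wave equation u_tt = 4u_ξξ.
Initial data for u: u(ξ,0) = exp(ξ)ψ(ξ,0) = 2sin(2ξ) + sin(4ξ); u_t(ξ,0) = exp(ξ)ψ_t(ξ,0) = 0. The boundary conditions carry over: u(0,t) = u(π,t) = 0.
Solve for u:
  Using separation of variables u = X(ξ)T(t):
  Eigenfunctions: sin(nξ), n = 1, 2, 3, ...
  General solution: u(ξ, t) = Σ [A_n cos(2n t) + B_n sin(2n t)] sin(nξ)
  From u(ξ,0) = 2sin(2ξ) + sin(4ξ): A_2=2, A_4=1. From u_t(ξ,0) = 0: all B_n = 0.
Hence u(ξ,t) = 2sin(2ξ)cos(4t) + sin(4ξ)cos(8t).
Transform back: ψ(ξ,t) = exp(-ξ)u(ξ,t).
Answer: ψ(ξ, t) = 2exp(-ξ)sin(2ξ)cos(4t) + exp(-ξ)sin(4ξ)cos(8t)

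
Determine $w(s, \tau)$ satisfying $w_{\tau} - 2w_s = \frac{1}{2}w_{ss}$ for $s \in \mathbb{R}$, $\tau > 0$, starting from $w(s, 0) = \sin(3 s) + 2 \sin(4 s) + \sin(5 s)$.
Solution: Change to a moving frame: let $\eta = s + 2\tau$, $\sigma = \tau$ and write $w(s,\tau) = u(\eta,\sigma)$.
By the chain rule $w_{\tau} = u_{\sigma} + 2u_{\eta}$, $w_s = u_{\eta}$, $w_{ss} = u_{\eta\eta}$.
Then $w_{\tau} - 2w_s = u_{\sigma}$: the advection term cancels and the PDE becomes the heat equation $u_{\sigma} = \frac{1}{2}u_{\eta\eta}$ on $\eta \in \mathbb{R}$.
Initial data: $u(\eta,0) = w(\eta,0) = \sin(3 \eta) + 2 \sin(4 \eta) + \sin(5 \eta)$.
On $\eta \in \mathbb{R}$ each mode satisfies $(\sin(n\eta))'' = -n^2 \sin(n\eta)$, so $e^{-n^2\sigma/2} \sin(n\eta)$ solves the heat equation; by superposition $u(\eta,\sigma) = \sum c_n e^{-n^2\sigma/2} \sin(n\eta)$.
Reading off the coefficients: $c_3=1, c_4=2, c_5=1$, so $u(\eta,\sigma) = 2 e^{-8 \sigma} \sin(4 \eta) + e^{-9 \sigma/2} \sin(3 \eta) + e^{-25 \sigma/2} \sin(5 \eta)$.
Substituting back $\eta = s + 2\tau$, $\sigma = \tau$: $w(s,\tau) = u(s + 2\tau, \tau)$.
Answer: $w(s, \tau) = 2 e^{-8 \tau} \sin(8 \tau + 4 s) + e^{-9 \tau/2} \sin(6 \tau + 3 s) + e^{-25 \tau/2} \sin(10 \tau + 5 s)$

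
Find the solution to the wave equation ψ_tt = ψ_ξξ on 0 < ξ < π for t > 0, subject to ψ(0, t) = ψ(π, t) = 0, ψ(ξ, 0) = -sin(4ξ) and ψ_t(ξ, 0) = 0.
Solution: Using separation of variables ψ = X(ξ)T(t):
Eigenfunctions: sin(nξ), n = 1, 2, 3, ...
General solution: ψ(ξ, t) = Σ [A_n cos(n t) + B_n sin(n t)] sin(nξ)
From ψ(ξ,0) = -sin(4ξ): A_4=-1. From ψ_t(ξ,0) = 0: all B_n = 0.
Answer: ψ(ξ, t) = -sin(4ξ)cos(4t)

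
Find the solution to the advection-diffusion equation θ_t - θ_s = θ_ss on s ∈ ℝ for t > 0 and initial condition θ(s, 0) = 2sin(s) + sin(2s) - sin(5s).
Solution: Moving frame: η = s + t, σ = t, θ = u(η,σ), so θ_t = u_σ + u_η and θ_ss = u_ηη.
Hence θ_t - θ_s = u_σ and the PDE becomes the heat equation u_σ = u_ηη on η ∈ ℝ.
Initial data: u(η,0) = θ(η,0) = 2sin(η) + sin(2η) - sin(5η). Each mode sin(nη) decays as exp(-n²σ) on ℝ, so u(η,σ) = Σ c_n exp(-n²σ) sin(nη) with c_1=2, c_2=1, c_5=-1: u(η,σ) = 2exp(-σ)sin(η) + exp(-4σ)sin(2η) - exp(-25σ)sin(5η).
Substituting back: θ(s,t) = u(s + t, t).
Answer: θ(s, t) = 2exp(-t)sin(s + t) + exp(-4t)sin(2s + 2t) - exp(-25t)sin(5s + 5t)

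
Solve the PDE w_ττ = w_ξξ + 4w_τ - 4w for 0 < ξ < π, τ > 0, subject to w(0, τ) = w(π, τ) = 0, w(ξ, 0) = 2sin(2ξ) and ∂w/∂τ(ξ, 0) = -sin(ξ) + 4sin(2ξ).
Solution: Substitute w = exp(2τ)u, i.e. u = exp(-2τ)w.
By the product rule, w_τ = exp(2τ)(u_τ + 2u), w_ττ = exp(2τ)(u_ττ + 4u_τ + 4u), w_ξξ = exp(2τ)u_ξξ.
Substituting into the PDE and dividing by exp(2τ): u_ττ + 4u_τ + 4u = u_ξξ + 4(u_τ + 2u) - 4u.
The lower-order terms cancel, leaving the standard wave equation u_ττ = u_ξξ.
Initial data for u: u(ξ,0) = w(ξ,0) = 2sin(2ξ); u_τ(ξ,0) = w_τ(ξ,0) - 2w(ξ,0) = -sin(ξ). The boundary conditions carry over: u(0,τ) = u(π,τ) = 0.
Solve for u:
  Using separation of variables u = X(ξ)T(τ):
  Eigenfunctions: sin(nξ), n = 1, 2, 3, ...
  General solution: u(ξ, τ) = Σ [A_n cos(n τ) + B_n sin(n τ)] sin(nξ)
  From u(ξ,0) = 2sin(2ξ): A_2=2. From u_τ(ξ,0) = -sin(ξ), using u_τ(ξ,0) = Σ ω_n B_n sin(nξ) with ω_n = n: B_1 = (-1)/1 = -1.
Hence u(ξ,τ) = -sin(ξ)sin(τ) + 2sin(2ξ)cos(2τ).
Transform back: w(ξ,τ) = exp(2τ)u(ξ,τ).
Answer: w(ξ, τ) = -exp(2τ)sin(ξ)sin(τ) + 2exp(2τ)sin(2ξ)cos(2τ)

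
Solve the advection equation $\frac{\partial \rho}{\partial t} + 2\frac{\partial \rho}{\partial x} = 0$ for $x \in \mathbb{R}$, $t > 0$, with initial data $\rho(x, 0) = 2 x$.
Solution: By characteristics ($dx/dt = 2$), $\rho(x,t) = f(x - 2t)$ with $f = \rho( \cdot , 0)$.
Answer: $\rho(x, t) = -4 t + 2 x$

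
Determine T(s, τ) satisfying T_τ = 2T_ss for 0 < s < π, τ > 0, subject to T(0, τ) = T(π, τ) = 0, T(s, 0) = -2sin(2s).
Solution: Using separation of variables T = X(s)G(τ):
Eigenfunctions: sin(ns), n = 1, 2, 3, ...
General solution: T(s, τ) = Σ c_n sin(ns) exp(-2n² τ)
Matching T(s,0) = -2sin(2s) term by term: c_2=-2.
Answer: T(s, τ) = -2exp(-8τ)sin(2s)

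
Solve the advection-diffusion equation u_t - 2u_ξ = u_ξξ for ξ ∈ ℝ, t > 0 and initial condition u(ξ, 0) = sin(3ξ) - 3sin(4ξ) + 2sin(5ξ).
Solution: Moving frame: η = ξ + 2t, σ = t, u = w(η,σ), so u_t = w_σ + 2w_η and u_ξξ = w_ηη.
Hence u_t - 2u_ξ = w_σ and the PDE becomes the heat equation w_σ = w_ηη on η ∈ ℝ.
Initial data: w(η,0) = u(η,0) = sin(3η) - 3sin(4η) + 2sin(5η). Each mode sin(nη) decays as exp(-n²σ) on ℝ, so w(η,σ) = Σ c_n exp(-n²σ) sin(nη) with c_3=1, c_4=-3, c_5=2: w(η,σ) = exp(-9σ)sin(3η) - 3exp(-16σ)sin(4η) + 2exp(-25σ)sin(5η).
Substituting back: u(ξ,t) = w(ξ + 2t, t).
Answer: u(ξ, t) = exp(-9t)sin(6t + 3ξ) - 3exp(-16t)sin(8t + 4ξ) + 2exp(-25t)sin(10t + 5ξ)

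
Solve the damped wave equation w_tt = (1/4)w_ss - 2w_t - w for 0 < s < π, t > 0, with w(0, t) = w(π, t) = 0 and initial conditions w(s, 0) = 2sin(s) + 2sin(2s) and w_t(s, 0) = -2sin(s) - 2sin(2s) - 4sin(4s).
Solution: Substitute w = exp(-t)u.
Then w_t = exp(-t)(u_t - u), w_tt = exp(-t)(u_tt - 2u_t + u), w_ss = exp(-t)u_ss; substituting and dividing by exp(-t), the lower-order terms cancel: u_tt = (1/4)u_ss (standard wave equation).
Data for u: u(s,0) = w(s,0) = 2sin(s) + 2sin(2s); u_t(s,0) = w_t(s,0) + w(s,0) = -4sin(4s). The boundary conditions carry over: u(0,t) = u(π,t) = 0.
Separating variables: u = Σ [A_n cos(ω_n t) + B_n sin(ω_n t)] sin(ns), ω_n = n/2. From ICs (B_n = velocity coefficient / ω_n): A_1=2, A_2=2, B_4=-2.
So u(s,t) = 2sin(s)cos(t/2) + 2sin(2s)cos(t) - 2sin(4s)sin(2t), and w(s,t) = exp(-t)u(s,t).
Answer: w(s, t) = 2exp(-t)sin(s)cos(t/2) + 2exp(-t)sin(2s)cos(t) - 2exp(-t)sin(4s)sin(2t)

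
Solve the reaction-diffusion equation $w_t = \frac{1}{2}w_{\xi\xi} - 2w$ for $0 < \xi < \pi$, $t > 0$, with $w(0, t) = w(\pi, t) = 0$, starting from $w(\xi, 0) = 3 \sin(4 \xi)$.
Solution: Substitute $w = e^{-2t}u$.
Then $w_t = e^{-2t}(u_t - 2u)$, $w_{\xi\xi} = e^{-2t}u_{\xi\xi}$; substituting and dividing by $e^{-2t}$, the lower-order terms cancel: $u_t = \frac{1}{2}u_{\xi\xi}$ (standard heat equation).
Data for $u$: $u(\xi,0) = w(\xi,0) = 3 \sin(4 \xi)$. The boundary conditions carry over: $u(0,t) = u(\pi,t) = 0$.
Separating variables: $u = \sum c_n e^{-n^2t/2} \sin(n\xi)$. From $u(\xi,0) = 3 \sin(4 \xi)$: $c_4=3$.
So $u(\xi,t) = 3 e^{-8 t} \sin(4 \xi)$, and $w(\xi,t) = e^{-2t}u(\xi,t)$.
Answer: $w(\xi, t) = 3 e^{-10 t} \sin(4 \xi)$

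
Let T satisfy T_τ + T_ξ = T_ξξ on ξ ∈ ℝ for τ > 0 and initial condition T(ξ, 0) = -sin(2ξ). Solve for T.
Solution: Change to a moving frame: let η = ξ - τ, σ = τ and write T(ξ,τ) = u(η,σ).
By the chain rule T_τ = u_σ - u_η, T_ξ = u_η, T_ξξ = u_ηη.
Then T_τ + T_ξ = u_σ: the advection term cancels and the PDE becomes the heat equation u_σ = u_ηη on η ∈ ℝ.
Initial data: u(η,0) = T(η,0) = -sin(2η).
On η ∈ ℝ each mode satisfies (sin(nη))″ = -n² sin(nη), so exp(-n²σ) sin(nη) solves the heat equation; by superposition u(η,σ) = Σ c_n exp(-n²σ) sin(nη).
Reading off the coefficients: c_2=-1, so u(η,σ) = -exp(-4σ)sin(2η).
Substituting back η = ξ - τ, σ = τ: T(ξ,τ) = u(ξ - τ, τ).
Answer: T(ξ, τ) = -exp(-4τ)sin(2ξ - 2τ)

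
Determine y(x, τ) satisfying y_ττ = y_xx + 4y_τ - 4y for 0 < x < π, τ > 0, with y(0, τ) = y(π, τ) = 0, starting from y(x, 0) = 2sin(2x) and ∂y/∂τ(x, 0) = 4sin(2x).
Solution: Substitute y = exp(2τ)u.
Then y_τ = exp(2τ)(u_τ + 2u), y_ττ = exp(2τ)(u_ττ + 4u_τ + 4u), y_xx = exp(2τ)u_xx; substituting and dividing by exp(2τ), the lower-order terms cancel: u_ττ = u_xx (standard wave equation).
Data for u: u(x,0) = y(x,0) = 2sin(2x); u_τ(x,0) = y_τ(x,0) - 2y(x,0) = 0. The boundary conditions carry over: u(0,τ) = u(π,τ) = 0.
Separating variables: u = Σ [A_n cos(ω_n τ) + B_n sin(ω_n τ)] sin(nx), ω_n = n. From ICs: A_2=2.
So u(x,τ) = 2sin(2x)cos(2τ), and y(x,τ) = exp(2τ)u(x,τ).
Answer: y(x, τ) = 2exp(2τ)sin(2x)cos(2τ)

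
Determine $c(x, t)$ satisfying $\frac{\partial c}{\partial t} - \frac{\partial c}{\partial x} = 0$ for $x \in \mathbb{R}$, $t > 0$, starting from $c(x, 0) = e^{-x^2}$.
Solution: By characteristics ($dx/dt = -1$), $c(x,t) = f(x + t)$ with $f = c( \cdot , 0)$.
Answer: $c(x, t) = e^{-(t + x)^2}$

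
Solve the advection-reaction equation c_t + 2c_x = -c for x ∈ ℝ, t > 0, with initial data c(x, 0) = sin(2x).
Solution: Substitute c = exp(-t)u, i.e. u = exp(t)c.
By the product rule, c_t = exp(-t)(u_t - u), c_x = exp(-t)u_x.
Substituting into the PDE and dividing by exp(-t): u_t - u + 2u_x = -u.
The lower-order terms cancel, leaving the standard advection equation u_t + 2u_x = 0.
Initial data for u: u(x,0) = c(x,0) = sin(2x).
Solve for u:
  By method of characteristics (waves move right with speed 2):
  Along characteristics x - 2t = const, u is constant, so u(x,t) = f(x - 2t) with f = u(·, 0).
Hence u(x,t) = -sin(4t - 2x).
Transform back: c(x,t) = exp(-t)u(x,t).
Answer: c(x, t) = -exp(-t)sin(4t - 2x)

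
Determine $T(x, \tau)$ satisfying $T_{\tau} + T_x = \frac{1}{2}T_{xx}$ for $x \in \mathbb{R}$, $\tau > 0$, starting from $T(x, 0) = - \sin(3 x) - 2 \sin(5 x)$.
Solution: Change to a moving frame: let $\eta = x - \tau$, $\sigma = \tau$ and write $T(x,\tau) = u(\eta,\sigma)$.
By the chain rule $T_{\tau} = u_{\sigma} - u_{\eta}$, $T_x = u_{\eta}$, $T_{xx} = u_{\eta\eta}$.
Then $T_{\tau} + T_x = u_{\sigma}$: the advection term cancels and the PDE becomes the heat equation $u_{\sigma} = \frac{1}{2}u_{\eta\eta}$ on $\eta \in \mathbb{R}$.
Initial data: $u(\eta,0) = T(\eta,0) = - \sin(3 \eta) - 2 \sin(5 \eta)$.
On $\eta \in \mathbb{R}$ each mode satisfies $(\sin(n\eta))'' = -n^2 \sin(n\eta)$, so $e^{-n^2\sigma/2} \sin(n\eta)$ solves the heat equation; by superposition $u(\eta,\sigma) = \sum c_n e^{-n^2\sigma/2} \sin(n\eta)$.
Reading off the coefficients: $c_3=-1, c_5=-2$, so $u(\eta,\sigma) = - e^{-9 \sigma/2} \sin(3 \eta) - 2 e^{-25 \sigma/2} \sin(5 \eta)$.
Substituting back $\eta = x - \tau$, $\sigma = \tau$: $T(x,\tau) = u(x - \tau, \tau)$.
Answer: $T(x, \tau) = e^{-9 \tau/2} \sin(3 \tau - 3 x) + 2 e^{-25 \tau/2} \sin(5 \tau - 5 x)$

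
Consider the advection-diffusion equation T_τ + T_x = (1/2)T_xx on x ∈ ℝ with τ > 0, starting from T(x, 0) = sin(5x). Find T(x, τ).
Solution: Change to a moving frame: let η = x - τ, σ = τ and write T(x,τ) = u(η,σ).
By the chain rule T_τ = u_σ - u_η, T_x = u_η, T_xx = u_ηη.
Then T_τ + T_x = u_σ: the advection term cancels and the PDE becomes the heat equation u_σ = (1/2)u_ηη on η ∈ ℝ.
Initial data: u(η,0) = T(η,0) = sin(5η).
On η ∈ ℝ each mode satisfies (sin(nη))″ = -n² sin(nη), so exp(-n²σ/2) sin(nη) solves the heat equation; by superposition u(η,σ) = Σ c_n exp(-n²σ/2) sin(nη).
Reading off the coefficients: c_5=1, so u(η,σ) = exp(-25σ/2)sin(5η).
Substituting back η = x - τ, σ = τ: T(x,τ) = u(x - τ, τ).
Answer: T(x, τ) = exp(-25τ/2)sin(5x - 5τ)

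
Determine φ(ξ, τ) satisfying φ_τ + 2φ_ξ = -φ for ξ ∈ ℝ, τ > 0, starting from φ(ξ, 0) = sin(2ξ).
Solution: Substitute φ = exp(-τ)u.
Then φ_τ = exp(-τ)(u_τ - u), φ_ξ = exp(-τ)u_ξ; substituting and dividing by exp(-τ), the lower-order terms cancel: u_τ + 2u_ξ = 0 (standard advection equation).
Data for u: u(ξ,0) = φ(ξ,0) = sin(2ξ).
By characteristics (dξ/dτ = 2), u(ξ,τ) = f(ξ - 2τ) with f = u(·, 0).
So u(ξ,τ) = sin(2ξ - 4τ), and φ(ξ,τ) = exp(-τ)u(ξ,τ).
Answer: φ(ξ, τ) = exp(-τ)sin(2ξ - 4τ)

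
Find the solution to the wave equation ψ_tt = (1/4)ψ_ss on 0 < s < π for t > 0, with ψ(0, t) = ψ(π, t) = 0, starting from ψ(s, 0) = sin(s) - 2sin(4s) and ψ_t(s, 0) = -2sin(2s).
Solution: Separating variables: ψ = Σ [A_n cos(ω_n t) + B_n sin(ω_n t)] sin(ns), ω_n = n/2. From ICs (B_n = velocity coefficient / ω_n): A_1=1, A_4=-2, B_2=-2.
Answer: ψ(s, t) = sin(s)cos(t/2) - 2sin(2s)sin(t) - 2sin(4s)cos(2t)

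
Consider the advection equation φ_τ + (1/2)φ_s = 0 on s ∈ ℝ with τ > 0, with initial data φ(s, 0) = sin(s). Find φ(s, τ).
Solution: By method of characteristics (waves move right with speed 1/2):
Along characteristics s - (1/2)τ = const, φ is constant, so φ(s,τ) = f(s - (1/2)τ) with f = φ(·, 0).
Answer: φ(s, τ) = sin(s - τ/2)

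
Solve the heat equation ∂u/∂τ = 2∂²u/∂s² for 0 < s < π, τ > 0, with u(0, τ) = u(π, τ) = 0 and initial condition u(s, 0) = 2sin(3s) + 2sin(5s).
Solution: Using separation of variables u = X(s)T(τ):
Eigenfunctions: sin(ns), n = 1, 2, 3, ...
General solution: u(s, τ) = Σ c_n sin(ns) exp(-2n² τ)
Matching u(s,0) = 2sin(3s) + 2sin(5s) term by term: c_3=2, c_5=2.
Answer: u(s, τ) = 2exp(-18τ)sin(3s) + 2exp(-50τ)sin(5s)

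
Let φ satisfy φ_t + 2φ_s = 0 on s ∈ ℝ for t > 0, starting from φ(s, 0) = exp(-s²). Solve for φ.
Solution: By characteristics (ds/dt = 2), φ(s,t) = f(s - 2t) with f = φ(·, 0).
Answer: φ(s, t) = exp(-(s - 2t)²)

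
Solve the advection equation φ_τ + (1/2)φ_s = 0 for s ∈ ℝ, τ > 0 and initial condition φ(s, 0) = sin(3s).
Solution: By method of characteristics (waves move right with speed 1/2):
Along characteristics s - (1/2)τ = const, φ is constant, so φ(s,τ) = f(s - (1/2)τ) with f = φ(·, 0).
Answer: φ(s, τ) = sin(3s - 3τ/2)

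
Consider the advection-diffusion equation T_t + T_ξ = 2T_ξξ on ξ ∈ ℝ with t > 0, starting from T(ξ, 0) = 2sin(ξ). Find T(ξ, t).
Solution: Moving frame: η = ξ - t, σ = t, T = u(η,σ), so T_t = u_σ - u_η and T_ξξ = u_ηη.
Hence T_t + T_ξ = u_σ and the PDE becomes the heat equation u_σ = 2u_ηη on η ∈ ℝ.
Initial data: u(η,0) = T(η,0) = 2sin(η). Each mode sin(nη) decays as exp(-2n²σ) on ℝ, so u(η,σ) = Σ c_n exp(-2n²σ) sin(nη) with c_1=2: u(η,σ) = 2exp(-2σ)sin(η).
Substituting back: T(ξ,t) = u(ξ - t, t).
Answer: T(ξ, t) = -2exp(-2t)sin(t - ξ)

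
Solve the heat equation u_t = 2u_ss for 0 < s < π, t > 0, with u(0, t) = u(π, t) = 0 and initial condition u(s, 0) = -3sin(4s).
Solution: Using separation of variables u = X(s)T(t):
Eigenfunctions: sin(ns), n = 1, 2, 3, ...
General solution: u(s, t) = Σ c_n sin(ns) exp(-2n² t)
Matching u(s,0) = -3sin(4s) term by term: c_4=-3.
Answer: u(s, t) = -3exp(-32t)sin(4s)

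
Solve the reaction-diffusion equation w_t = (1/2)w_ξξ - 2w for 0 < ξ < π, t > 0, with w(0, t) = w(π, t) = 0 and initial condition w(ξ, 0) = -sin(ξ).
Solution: Substitute w = exp(-2t)u, i.e. u = exp(2t)w.
By the product rule, w_t = exp(-2t)(u_t - 2u), w_ξξ = exp(-2t)u_ξξ.
Substituting into the PDE and dividing by exp(-2t): u_t - 2u = (1/2)u_ξξ - 2u.
The lower-order terms cancel, leaving the standard heat equation u_t = (1/2)u_ξξ.
Initial data for u: u(ξ,0) = w(ξ,0) = -sin(ξ). The boundary conditions carry over: u(0,t) = u(π,t) = 0.
Solve for u:
  Using separation of variables u = X(ξ)T(t):
  Eigenfunctions: sin(nξ), n = 1, 2, 3, ...
  General solution: u(ξ, t) = Σ c_n sin(nξ) exp(-n² t/2)
  Matching u(ξ,0) = -sin(ξ) term by term: c_1=-1.
Hence u(ξ,t) = -exp(-t/2)sin(ξ).
Transform back: w(ξ,t) = exp(-2t)u(ξ,t).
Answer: w(ξ, t) = -exp(-5t/2)sin(ξ)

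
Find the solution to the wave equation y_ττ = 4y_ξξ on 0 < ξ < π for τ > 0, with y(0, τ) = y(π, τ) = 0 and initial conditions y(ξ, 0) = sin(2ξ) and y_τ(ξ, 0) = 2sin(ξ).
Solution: Using separation of variables y = X(ξ)T(τ):
Eigenfunctions: sin(nξ), n = 1, 2, 3, ...
General solution: y(ξ, τ) = Σ [A_n cos(2n τ) + B_n sin(2n τ)] sin(nξ)
From y(ξ,0) = sin(2ξ): A_2=1. From y_τ(ξ,0) = 2sin(ξ), using y_τ(ξ,0) = Σ ω_n B_n sin(nξ) with ω_n = 2n: B_1 = 2/2 = 1.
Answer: y(ξ, τ) = sin(ξ)sin(2τ) + sin(2ξ)cos(4τ)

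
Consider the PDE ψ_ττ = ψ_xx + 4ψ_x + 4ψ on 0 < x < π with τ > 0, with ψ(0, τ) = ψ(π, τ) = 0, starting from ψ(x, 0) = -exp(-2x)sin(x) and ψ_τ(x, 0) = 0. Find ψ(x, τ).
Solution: Substitute ψ = exp(-2x)u, i.e. u = exp(2x)ψ.
By the product rule, ψ_x = exp(-2x)(u_x - 2u), ψ_xx = exp(-2x)(u_xx - 4u_x + 4u), ψ_ττ = exp(-2x)u_ττ.
Substituting into the PDE and dividing by exp(-2x): u_ττ = (u_xx - 4u_x + 4u) + 4(u_x - 2u) + 4u.
The lower-order terms cancel, leaving the standard wave equation u_ττ = u_xx.
Initial data for u: u(x,0) = exp(2x)ψ(x,0) = -sin(x); u_τ(x,0) = exp(2x)ψ_τ(x,0) = 0. The boundary conditions carry over: u(0,τ) = u(π,τ) = 0.
Solve for u:
  Using separation of variables u = X(x)T(τ):
  Eigenfunctions: sin(nx), n = 1, 2, 3, ...
  General solution: u(x, τ) = Σ [A_n cos(n τ) + B_n sin(n τ)] sin(nx)
  From u(x,0) = -sin(x): A_1=-1. From u_τ(x,0) = 0: all B_n = 0.
Hence u(x,τ) = -sin(x)cos(τ).
Transform back: ψ(x,τ) = exp(-2x)u(x,τ).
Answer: ψ(x, τ) = -exp(-2x)sin(x)cos(τ)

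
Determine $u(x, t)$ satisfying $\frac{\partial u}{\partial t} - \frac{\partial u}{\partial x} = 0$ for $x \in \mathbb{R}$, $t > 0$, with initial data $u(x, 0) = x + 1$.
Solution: By characteristics ($dx/dt = -1$), $u(x,t) = f(x + t)$ with $f = u( \cdot , 0)$.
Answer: $u(x, t) = t + x + 1$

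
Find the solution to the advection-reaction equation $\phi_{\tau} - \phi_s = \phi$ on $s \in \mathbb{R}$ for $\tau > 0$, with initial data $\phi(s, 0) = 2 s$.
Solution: Substitute $\phi = e^{\tau}u$, i.e. $u = e^{-\tau}\phi$.
By the product rule, $\phi_{\tau} = e^{\tau}(u_{\tau} + u)$, $\phi_s = e^{\tau}u_s$.
Substituting into the PDE and dividing by $e^{\tau}$: $u_{\tau} + u - u_s = u$.
The lower-order terms cancel, leaving the standard advection equation $u_{\tau} - u_s = 0$.
Initial data for $u$: $u(s,0) = \phi(s,0) = 2 s$.
Solve for $u$:
  By method of characteristics (waves move left with speed 1):
  Along characteristics $s + \tau =$ const, $u$ is constant, so $u(s,\tau) = f(s + \tau)$ with $f = u( \cdot , 0)$.
Hence $u(s,\tau) = 2 s + 2 \tau$.
Transform back: $\phi(s,\tau) = e^{\tau}u(s,\tau)$.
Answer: $\phi(s, \tau) = 2 \tau e^{\tau} + 2 s e^{\tau}$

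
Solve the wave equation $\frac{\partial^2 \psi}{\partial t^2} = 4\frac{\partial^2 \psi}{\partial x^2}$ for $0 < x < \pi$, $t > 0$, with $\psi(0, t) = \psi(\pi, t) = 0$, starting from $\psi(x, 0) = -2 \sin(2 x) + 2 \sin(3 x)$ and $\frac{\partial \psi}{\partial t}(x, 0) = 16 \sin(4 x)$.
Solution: Separating variables: $\psi = \sum [A_n \cos(\omega_n t) + B_n \sin(\omega_n t)] \sin(nx)$, $\omega_n = 2n$. From ICs ($B_n$ = velocity coefficient / $\omega_n$): $A_2=-2, A_3=2, B_4=2$.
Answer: $\psi(x, t) = 2 \sin(8 t) \sin(4 x) - 2 \sin(2 x) \cos(4 t) + 2 \sin(3 x) \cos(6 t)$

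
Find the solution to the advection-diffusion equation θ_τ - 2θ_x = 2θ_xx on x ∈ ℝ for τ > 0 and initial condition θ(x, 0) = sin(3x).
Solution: Change to a moving frame: let η = x + 2τ, σ = τ and write θ(x,τ) = u(η,σ).
By the chain rule θ_τ = u_σ + 2u_η, θ_x = u_η, θ_xx = u_ηη.
Then θ_τ - 2θ_x = u_σ: the advection term cancels and the PDE becomes the heat equation u_σ = 2u_ηη on η ∈ ℝ.
Initial data: u(η,0) = θ(η,0) = sin(3η).
On η ∈ ℝ each mode satisfies (sin(nη))″ = -n² sin(nη), so exp(-2n²σ) sin(nη) solves the heat equation; by superposition u(η,σ) = Σ c_n exp(-2n²σ) sin(nη).
Reading off the coefficients: c_3=1, so u(η,σ) = exp(-18σ)sin(3η).
Substituting back η = x + 2τ, σ = τ: θ(x,τ) = u(x + 2τ, τ).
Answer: θ(x, τ) = exp(-18τ)sin(3x + 6τ)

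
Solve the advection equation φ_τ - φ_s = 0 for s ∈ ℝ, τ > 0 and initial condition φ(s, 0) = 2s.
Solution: By method of characteristics (waves move left with speed 1):
Along characteristics s + τ = const, φ is constant, so φ(s,τ) = f(s + τ) with f = φ(·, 0).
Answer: φ(s, τ) = 2s + 2τ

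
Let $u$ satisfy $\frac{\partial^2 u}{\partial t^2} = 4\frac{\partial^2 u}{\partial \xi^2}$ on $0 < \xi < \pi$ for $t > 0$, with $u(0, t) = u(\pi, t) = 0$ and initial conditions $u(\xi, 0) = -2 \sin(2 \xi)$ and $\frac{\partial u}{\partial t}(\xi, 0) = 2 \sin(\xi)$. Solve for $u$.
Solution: Separating variables: $u = \sum [A_n \cos(\omega_n t) + B_n \sin(\omega_n t)] \sin(n\xi)$, $\omega_n = 2n$. From ICs ($B_n$ = velocity coefficient / $\omega_n$): $A_2=-2, B_1=1$.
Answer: $u(\xi, t) = \sin(\xi) \sin(2 t) - 2 \sin(2 \xi) \cos(4 t)$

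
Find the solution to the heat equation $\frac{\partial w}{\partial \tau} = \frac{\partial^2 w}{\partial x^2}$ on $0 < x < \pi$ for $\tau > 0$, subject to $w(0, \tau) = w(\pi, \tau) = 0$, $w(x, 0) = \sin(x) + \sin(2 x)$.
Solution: Using separation of variables $w = X(x)T(\tau)$:
Eigenfunctions: $\sin(nx)$, $n = 1, 2, 3, \ldots$
General solution: $w(x, \tau) = \sum c_n \sin(nx) e^{-n^2 \tau}$
Matching $w(x,0) = \sin(x) + \sin(2 x)$ term by term: $c_1=1, c_2=1$.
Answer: $w(x, \tau) = e^{-\tau} \sin(x) + e^{-4 \tau} \sin(2 x)$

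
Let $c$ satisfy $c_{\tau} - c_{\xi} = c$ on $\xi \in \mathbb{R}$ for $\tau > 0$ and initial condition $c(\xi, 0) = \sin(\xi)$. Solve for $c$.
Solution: Substitute $c = e^{\tau}u$, i.e. $u = e^{-\tau}c$.
By the product rule, $c_{\tau} = e^{\tau}(u_{\tau} + u)$, $c_{\xi} = e^{\tau}u_{\xi}$.
Substituting into the PDE and dividing by $e^{\tau}$: $u_{\tau} + u - u_{\xi} = u$.
The lower-order terms cancel, leaving the standard advection equation $u_{\tau} - u_{\xi} = 0$.
Initial data for $u$: $u(\xi,0) = c(\xi,0) = \sin(\xi)$.
Solve for $u$:
  By method of characteristics (waves move left with speed 1):
  Along characteristics $\xi + \tau =$ const, $u$ is constant, so $u(\xi,\tau) = f(\xi + \tau)$ with $f = u( \cdot , 0)$.
Hence $u(\xi,\tau) = \sin(\xi + \tau)$.
Transform back: $c(\xi,\tau) = e^{\tau}u(\xi,\tau)$.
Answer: $c(\xi, \tau) = e^{\tau} \sin(\tau + \xi)$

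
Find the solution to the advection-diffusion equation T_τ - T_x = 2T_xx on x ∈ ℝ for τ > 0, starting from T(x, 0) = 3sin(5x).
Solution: Moving frame: η = x + τ, σ = τ, T = u(η,σ), so T_τ = u_σ + u_η and T_xx = u_ηη.
Hence T_τ - T_x = u_σ and the PDE becomes the heat equation u_σ = 2u_ηη on η ∈ ℝ.
Initial data: u(η,0) = T(η,0) = 3sin(5η). Each mode sin(nη) decays as exp(-2n²σ) on ℝ, so u(η,σ) = Σ c_n exp(-2n²σ) sin(nη) with c_5=3: u(η,σ) = 3exp(-50σ)sin(5η).
Substituting back: T(x,τ) = u(x + τ, τ).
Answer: T(x, τ) = 3exp(-50τ)sin(5x + 5τ)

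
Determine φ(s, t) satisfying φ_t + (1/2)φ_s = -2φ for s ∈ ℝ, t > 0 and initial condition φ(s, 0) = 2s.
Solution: Substitute φ = exp(-2t)u, i.e. u = exp(2t)φ.
By the product rule, φ_t = exp(-2t)(u_t - 2u), φ_s = exp(-2t)u_s.
Substituting into the PDE and dividing by exp(-2t): u_t - 2u + (1/2)u_s = -2u.
The lower-order terms cancel, leaving the standard advection equation u_t + (1/2)u_s = 0.
Initial data for u: u(s,0) = φ(s,0) = 2s.
Solve for u:
  By method of characteristics (waves move right with speed 1/2):
  Along characteristics s - (1/2)t = const, u is constant, so u(s,t) = f(s - (1/2)t) with f = u(·, 0).
Hence u(s,t) = 2s - t.
Transform back: φ(s,t) = exp(-2t)u(s,t).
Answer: φ(s, t) = 2sexp(-2t) - texp(-2t)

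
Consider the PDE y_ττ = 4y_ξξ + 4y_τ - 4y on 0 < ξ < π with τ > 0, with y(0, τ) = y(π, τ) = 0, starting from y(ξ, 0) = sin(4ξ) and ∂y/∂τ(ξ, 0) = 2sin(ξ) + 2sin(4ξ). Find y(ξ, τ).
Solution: Substitute y = exp(2τ)u.
Then y_τ = exp(2τ)(u_τ + 2u), y_ττ = exp(2τ)(u_ττ + 4u_τ + 4u), y_ξξ = exp(2τ)u_ξξ; substituting and dividing by exp(2τ), the lower-order terms cancel: u_ττ = 4u_ξξ (standard wave equation).
Data for u: u(ξ,0) = y(ξ,0) = sin(4ξ); u_τ(ξ,0) = y_τ(ξ,0) - 2y(ξ,0) = 2sin(ξ). The boundary conditions carry over: u(0,τ) = u(π,τ) = 0.
Separating variables: u = Σ [A_n cos(ω_n τ) + B_n sin(ω_n τ)] sin(nξ), ω_n = 2n. From ICs (B_n = velocity coefficient / ω_n): A_4=1, B_1=1.
So u(ξ,τ) = sin(ξ)sin(2τ) + sin(4ξ)cos(8τ), and y(ξ,τ) = exp(2τ)u(ξ,τ).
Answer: y(ξ, τ) = exp(2τ)sin(ξ)sin(2τ) + exp(2τ)sin(4ξ)cos(8τ)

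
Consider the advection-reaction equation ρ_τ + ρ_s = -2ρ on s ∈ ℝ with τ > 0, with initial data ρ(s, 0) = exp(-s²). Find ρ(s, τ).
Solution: Substitute ρ = exp(-2τ)u, i.e. u = exp(2τ)ρ.
By the product rule, ρ_τ = exp(-2τ)(u_τ - 2u), ρ_s = exp(-2τ)u_s.
Substituting into the PDE and dividing by exp(-2τ): u_τ - 2u + u_s = -2u.
The lower-order terms cancel, leaving the standard advection equation u_τ + u_s = 0.
Initial data for u: u(s,0) = ρ(s,0) = exp(-s²).
Solve for u:
  By method of characteristics (waves move right with speed 1):
  Along characteristics s - τ = const, u is constant, so u(s,τ) = f(s - τ) with f = u(·, 0).
Hence u(s,τ) = exp(-(s - τ)²).
Transform back: ρ(s,τ) = exp(-2τ)u(s,τ).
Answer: ρ(s, τ) = exp(-2τ)exp(-(s - τ)²)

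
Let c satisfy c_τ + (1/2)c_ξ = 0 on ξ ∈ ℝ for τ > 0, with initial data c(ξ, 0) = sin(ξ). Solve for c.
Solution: By characteristics (dξ/dτ = 1/2), c(ξ,τ) = f(ξ - (1/2)τ) with f = c(·, 0).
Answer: c(ξ, τ) = sin(ξ - τ/2)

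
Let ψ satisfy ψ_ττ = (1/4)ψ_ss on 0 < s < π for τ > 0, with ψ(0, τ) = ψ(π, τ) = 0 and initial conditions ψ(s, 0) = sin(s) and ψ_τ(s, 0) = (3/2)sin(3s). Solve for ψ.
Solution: Separating variables: ψ = Σ [A_n cos(ω_n τ) + B_n sin(ω_n τ)] sin(ns), ω_n = n/2. From ICs (B_n = velocity coefficient / ω_n): A_1=1, B_3=1.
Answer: ψ(s, τ) = sin(s)cos(τ/2) + sin(3s)sin(3τ/2)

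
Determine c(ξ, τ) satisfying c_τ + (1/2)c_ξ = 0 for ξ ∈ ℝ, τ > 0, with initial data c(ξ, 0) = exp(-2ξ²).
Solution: By method of characteristics (waves move right with speed 1/2):
Along characteristics ξ - (1/2)τ = const, c is constant, so c(ξ,τ) = f(ξ - (1/2)τ) with f = c(·, 0).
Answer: c(ξ, τ) = exp(-2(ξ - τ/2)²)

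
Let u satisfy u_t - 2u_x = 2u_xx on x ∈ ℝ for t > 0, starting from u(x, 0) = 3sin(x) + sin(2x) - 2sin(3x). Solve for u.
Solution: Moving frame: η = x + 2t, σ = t, u = w(η,σ), so u_t = w_σ + 2w_η and u_xx = w_ηη.
Hence u_t - 2u_x = w_σ and the PDE becomes the heat equation w_σ = 2w_ηη on η ∈ ℝ.
Initial data: w(η,0) = u(η,0) = 3sin(η) + sin(2η) - 2sin(3η). Each mode sin(nη) decays as exp(-2n²σ) on ℝ, so w(η,σ) = Σ c_n exp(-2n²σ) sin(nη) with c_1=3, c_2=1, c_3=-2: w(η,σ) = 3exp(-2σ)sin(η) + exp(-8σ)sin(2η) - 2exp(-18σ)sin(3η).
Substituting back: u(x,t) = w(x + 2t, t).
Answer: u(x, t) = 3exp(-2t)sin(2t + x) + exp(-8t)sin(4t + 2x) - 2exp(-18t)sin(6t + 3x)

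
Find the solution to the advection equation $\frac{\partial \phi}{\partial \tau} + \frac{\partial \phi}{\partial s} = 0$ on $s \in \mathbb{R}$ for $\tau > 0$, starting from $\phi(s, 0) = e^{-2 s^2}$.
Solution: By characteristics ($ds/d\tau = 1$), $\phi(s,\tau) = f(s - \tau)$ with $f = \phi( \cdot , 0)$.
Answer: $\phi(s, \tau) = e^{-2 (-\tau + s)^2}$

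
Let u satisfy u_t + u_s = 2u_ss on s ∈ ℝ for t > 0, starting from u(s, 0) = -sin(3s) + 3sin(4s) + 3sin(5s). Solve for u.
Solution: Moving frame: η = s - t, σ = t, u = w(η,σ), so u_t = w_σ - w_η and u_ss = w_ηη.
Hence u_t + u_s = w_σ and the PDE becomes the heat equation w_σ = 2w_ηη on η ∈ ℝ.
Initial data: w(η,0) = u(η,0) = -sin(3η) + 3sin(4η) + 3sin(5η). Each mode sin(nη) decays as exp(-2n²σ) on ℝ, so w(η,σ) = Σ c_n exp(-2n²σ) sin(nη) with c_3=-1, c_4=3, c_5=3: w(η,σ) = -exp(-18σ)sin(3η) + 3exp(-32σ)sin(4η) + 3exp(-50σ)sin(5η).
Substituting back: u(s,t) = w(s - t, t).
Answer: u(s, t) = -exp(-18t)sin(3s - 3t) + 3exp(-32t)sin(4s - 4t) + 3exp(-50t)sin(5s - 5t)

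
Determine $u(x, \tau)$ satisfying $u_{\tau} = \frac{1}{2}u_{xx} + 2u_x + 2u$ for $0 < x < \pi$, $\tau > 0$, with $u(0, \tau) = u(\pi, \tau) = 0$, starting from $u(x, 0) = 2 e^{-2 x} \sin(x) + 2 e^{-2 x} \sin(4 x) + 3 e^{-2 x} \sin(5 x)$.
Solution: Substitute $u = e^{-2x}w$, i.e. $w = e^{2x}u$.
By the product rule, $u_x = e^{-2x}(w_x - 2w)$, $u_{xx} = e^{-2x}(w_{xx} - 4w_x + 4w)$, $u_{\tau} = e^{-2x}w_{\tau}$.
Substituting into the PDE and dividing by $e^{-2x}$: $w_{\tau} = \frac{1}{2}(w_{xx} - 4w_x + 4w) + 2(w_x - 2w) + 2w$.
The lower-order terms cancel, leaving the standard heat equation $w_{\tau} = \frac{1}{2}w_{xx}$.
Initial data for $w$: $w(x,0) = e^{2x}u(x,0) = 2 \sin(x) + 2 \sin(4 x) + 3 \sin(5 x)$. The boundary conditions carry over: $w(0,\tau) = w(\pi,\tau) = 0$.
Solve for $w$:
  Using separation of variables $w = X(x)T(\tau)$:
  Eigenfunctions: $\sin(nx)$, $n = 1, 2, 3, \ldots$
  General solution: $w(x, \tau) = \sum c_n \sin(nx) e^{-n^2 \tau/2}$
  Matching $w(x,0) = 2 \sin(x) + 2 \sin(4 x) + 3 \sin(5 x)$ term by term: $c_1=2, c_4=2, c_5=3$.
Hence $w(x,\tau) = 2 e^{-8 \tau} \sin(4 x) + 2 e^{-\tau/2} \sin(x) + 3 e^{-25 \tau/2} \sin(5 x)$.
Transform back: $u(x,\tau) = e^{-2x}w(x,\tau)$.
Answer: $u(x, \tau) = 2 e^{-8 \tau} e^{-2 x} \sin(4 x) + 2 e^{-\tau/2} e^{-2 x} \sin(x) + 3 e^{-25 \tau/2} e^{-2 x} \sin(5 x)$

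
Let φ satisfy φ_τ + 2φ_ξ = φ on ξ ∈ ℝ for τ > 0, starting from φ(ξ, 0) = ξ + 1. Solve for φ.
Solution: Substitute φ = exp(τ)u.
Then φ_τ = exp(τ)(u_τ + u), φ_ξ = exp(τ)u_ξ; substituting and dividing by exp(τ), the lower-order terms cancel: u_τ + 2u_ξ = 0 (standard advection equation).
Data for u: u(ξ,0) = φ(ξ,0) = ξ + 1.
By characteristics (dξ/dτ = 2), u(ξ,τ) = f(ξ - 2τ) with f = u(·, 0).
So u(ξ,τ) = ξ - 2τ + 1, and φ(ξ,τ) = exp(τ)u(ξ,τ).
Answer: φ(ξ, τ) = ξexp(τ) - 2τexp(τ) + exp(τ)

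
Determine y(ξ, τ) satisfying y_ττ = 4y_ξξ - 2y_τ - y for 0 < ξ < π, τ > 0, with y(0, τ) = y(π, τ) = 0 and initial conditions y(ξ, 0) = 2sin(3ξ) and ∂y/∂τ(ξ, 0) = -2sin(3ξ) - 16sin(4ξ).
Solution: Substitute y = exp(-τ)u, i.e. u = exp(τ)y.
By the product rule, y_τ = exp(-τ)(u_τ - u), y_ττ = exp(-τ)(u_ττ - 2u_τ + u), y_ξξ = exp(-τ)u_ξξ.
Substituting into the PDE and dividing by exp(-τ): u_ττ - 2u_τ + u = 4u_ξξ - 2(u_τ - u) - u.
The lower-order terms cancel, leaving the standard wave equation u_ττ = 4u_ξξ.
Initial data for u: u(ξ,0) = y(ξ,0) = 2sin(3ξ); u_τ(ξ,0) = y_τ(ξ,0) + y(ξ,0) = -16sin(4ξ). The boundary conditions carry over: u(0,τ) = u(π,τ) = 0.
Solve for u:
  Using separation of variables u = X(ξ)T(τ):
  Eigenfunctions: sin(nξ), n = 1, 2, 3, ...
  General solution: u(ξ, τ) = Σ [A_n cos(2n τ) + B_n sin(2n τ)] sin(nξ)
  From u(ξ,0) = 2sin(3ξ): A_3=2. From u_τ(ξ,0) = -16sin(4ξ), using u_τ(ξ,0) = Σ ω_n B_n sin(nξ) with ω_n = 2n: B_4 = (-16)/8 = -2.
Hence u(ξ,τ) = 2sin(3ξ)cos(6τ) - 2sin(4ξ)sin(8τ).
Transform back: y(ξ,τ) = exp(-τ)u(ξ,τ).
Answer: y(ξ, τ) = 2exp(-τ)sin(3ξ)cos(6τ) - 2exp(-τ)sin(4ξ)sin(8τ)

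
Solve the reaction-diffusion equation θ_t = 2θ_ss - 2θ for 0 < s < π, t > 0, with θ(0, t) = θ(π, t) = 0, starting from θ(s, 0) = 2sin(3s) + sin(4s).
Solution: Substitute θ = exp(-2t)u.
Then θ_t = exp(-2t)(u_t - 2u), θ_ss = exp(-2t)u_ss; substituting and dividing by exp(-2t), the lower-order terms cancel: u_t = 2u_ss (standard heat equation).
Data for u: u(s,0) = θ(s,0) = 2sin(3s) + sin(4s). The boundary conditions carry over: u(0,t) = u(π,t) = 0.
Separating variables: u = Σ c_n exp(-2n²t) sin(ns). From u(s,0) = 2sin(3s) + sin(4s): c_3=2, c_4=1.
So u(s,t) = 2exp(-18t)sin(3s) + exp(-32t)sin(4s), and θ(s,t) = exp(-2t)u(s,t).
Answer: θ(s, t) = 2exp(-20t)sin(3s) + exp(-34t)sin(4s)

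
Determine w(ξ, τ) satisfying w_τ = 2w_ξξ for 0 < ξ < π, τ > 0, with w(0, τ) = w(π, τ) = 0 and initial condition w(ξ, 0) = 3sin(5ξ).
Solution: Separating variables: w = Σ c_n exp(-2n²τ) sin(nξ). From w(ξ,0) = 3sin(5ξ): c_5=3.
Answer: w(ξ, τ) = 3exp(-50τ)sin(5ξ)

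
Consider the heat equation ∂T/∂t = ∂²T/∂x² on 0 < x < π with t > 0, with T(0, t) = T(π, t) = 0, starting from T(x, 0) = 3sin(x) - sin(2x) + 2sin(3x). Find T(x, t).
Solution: Separating variables: T = Σ c_n exp(-n²t) sin(nx). From T(x,0) = 3sin(x) - sin(2x) + 2sin(3x): c_1=3, c_2=-1, c_3=2.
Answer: T(x, t) = 3exp(-t)sin(x) - exp(-4t)sin(2x) + 2exp(-9t)sin(3x)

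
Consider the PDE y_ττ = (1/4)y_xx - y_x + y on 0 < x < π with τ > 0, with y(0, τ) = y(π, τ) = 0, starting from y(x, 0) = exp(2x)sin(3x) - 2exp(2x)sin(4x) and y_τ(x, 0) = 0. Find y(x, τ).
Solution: Substitute y = exp(2x)u.
Then y_x = exp(2x)(u_x + 2u), y_xx = exp(2x)(u_xx + 4u_x + 4u), y_ττ = exp(2x)u_ττ; substituting and dividing by exp(2x), the lower-order terms cancel: u_ττ = (1/4)u_xx (standard wave equation).
Data for u: u(x,0) = exp(-2x)y(x,0) = sin(3x) - 2sin(4x); u_τ(x,0) = exp(-2x)y_τ(x,0) = 0. The boundary conditions carry over: u(0,τ) = u(π,τ) = 0.
Separating variables: u = Σ [A_n cos(ω_n τ) + B_n sin(ω_n τ)] sin(nx), ω_n = n/2. From ICs: A_3=1, A_4=-2.
So u(x,τ) = sin(3x)cos(3τ/2) - 2sin(4x)cos(2τ), and y(x,τ) = exp(2x)u(x,τ).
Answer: y(x, τ) = exp(2x)sin(3x)cos(3τ/2) - 2exp(2x)sin(4x)cos(2τ)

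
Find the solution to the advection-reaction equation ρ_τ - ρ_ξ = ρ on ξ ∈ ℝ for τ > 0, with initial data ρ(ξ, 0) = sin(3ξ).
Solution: Substitute ρ = exp(τ)u.
Then ρ_τ = exp(τ)(u_τ + u), ρ_ξ = exp(τ)u_ξ; substituting and dividing by exp(τ), the lower-order terms cancel: u_τ - u_ξ = 0 (standard advection equation).
Data for u: u(ξ,0) = ρ(ξ,0) = sin(3ξ).
By characteristics (dξ/dτ = -1), u(ξ,τ) = f(ξ + τ) with f = u(·, 0).
So u(ξ,τ) = sin(3ξ + 3τ), and ρ(ξ,τ) = exp(τ)u(ξ,τ).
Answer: ρ(ξ, τ) = exp(τ)sin(3ξ + 3τ)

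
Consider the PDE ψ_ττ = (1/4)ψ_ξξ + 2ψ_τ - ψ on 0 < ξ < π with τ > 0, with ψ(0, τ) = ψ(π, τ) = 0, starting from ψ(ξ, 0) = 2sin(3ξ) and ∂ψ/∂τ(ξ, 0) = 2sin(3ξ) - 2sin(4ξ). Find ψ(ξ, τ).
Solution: Substitute ψ = exp(τ)u, i.e. u = exp(-τ)ψ.
By the product rule, ψ_τ = exp(τ)(u_τ + u), ψ_ττ = exp(τ)(u_ττ + 2u_τ + u), ψ_ξξ = exp(τ)u_ξξ.
Substituting into the PDE and dividing by exp(τ): u_ττ + 2u_τ + u = (1/4)u_ξξ + 2(u_τ + u) - u.
The lower-order terms cancel, leaving the standard wave equation u_ττ = (1/4)u_ξξ.
Initial data for u: u(ξ,0) = ψ(ξ,0) = 2sin(3ξ); u_τ(ξ,0) = ψ_τ(ξ,0) - ψ(ξ,0) = -2sin(4ξ). The boundary conditions carry over: u(0,τ) = u(π,τ) = 0.
Solve for u:
  Using separation of variables u = X(ξ)T(τ):
  Eigenfunctions: sin(nξ), n = 1, 2, 3, ...
  General solution: u(ξ, τ) = Σ [A_n cos(n τ/2) + B_n sin(n τ/2)] sin(nξ)
  From u(ξ,0) = 2sin(3ξ): A_3=2. From u_τ(ξ,0) = -2sin(4ξ), using u_τ(ξ,0) = Σ ω_n B_n sin(nξ) with ω_n = n/2: B_4 = (-2)/2 = -1.
Hence u(ξ,τ) = 2sin(3ξ)cos(3τ/2) - sin(4ξ)sin(2τ).
Transform back: ψ(ξ,τ) = exp(τ)u(ξ,τ).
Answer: ψ(ξ, τ) = 2exp(τ)sin(3ξ)cos(3τ/2) - exp(τ)sin(4ξ)sin(2τ)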